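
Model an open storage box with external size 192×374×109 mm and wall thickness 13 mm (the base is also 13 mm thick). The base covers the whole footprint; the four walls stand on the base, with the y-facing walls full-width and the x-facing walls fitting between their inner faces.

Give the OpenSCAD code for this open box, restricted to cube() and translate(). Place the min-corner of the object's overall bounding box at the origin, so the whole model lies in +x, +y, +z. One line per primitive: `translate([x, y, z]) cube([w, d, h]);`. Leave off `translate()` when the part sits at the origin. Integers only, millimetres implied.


cube([192, 374, 13]);
translate([0, 0, 13]) cube([192, 13, 96]);
translate([0, 361, 13]) cube([192, 13, 96]);
translate([0, 13, 13]) cube([13, 348, 96]);
translate([179, 13, 13]) cube([13, 348, 96]);


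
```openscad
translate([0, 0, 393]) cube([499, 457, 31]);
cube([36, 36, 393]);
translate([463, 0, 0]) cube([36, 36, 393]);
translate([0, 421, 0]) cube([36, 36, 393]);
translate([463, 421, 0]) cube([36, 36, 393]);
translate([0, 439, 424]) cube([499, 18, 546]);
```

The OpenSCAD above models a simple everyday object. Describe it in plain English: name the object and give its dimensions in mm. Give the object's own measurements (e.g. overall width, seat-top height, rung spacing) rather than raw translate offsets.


A chair. The seat is a 499×457×31 mm slab with its top at z = 424 mm, on four 36×36 mm corner legs (flush with the seat edges, standing on z = 0). A flat backrest 18 mm thick, 546 mm tall, spans the full seat width and rises from the seat top along its +y edge, rear face flush with the rear of the seat.


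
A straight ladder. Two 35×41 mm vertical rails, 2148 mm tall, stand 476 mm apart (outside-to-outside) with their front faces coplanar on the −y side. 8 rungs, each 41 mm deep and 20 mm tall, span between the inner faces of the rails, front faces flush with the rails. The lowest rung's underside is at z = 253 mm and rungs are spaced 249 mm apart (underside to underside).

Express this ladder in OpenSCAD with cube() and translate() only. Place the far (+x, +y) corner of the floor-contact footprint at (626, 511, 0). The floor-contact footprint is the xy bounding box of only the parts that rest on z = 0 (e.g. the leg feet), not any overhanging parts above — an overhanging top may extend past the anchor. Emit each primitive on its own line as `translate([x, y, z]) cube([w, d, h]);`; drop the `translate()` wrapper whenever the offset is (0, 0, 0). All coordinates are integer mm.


translate([150, 470, 0]) cube([35, 41, 2148]);
translate([591, 470, 0]) cube([35, 41, 2148]);
translate([185, 470, 253]) cube([406, 41, 20]);
translate([185, 470, 502]) cube([406, 41, 20]);
translate([185, 470, 751]) cube([406, 41, 20]);
translate([185, 470, 1000]) cube([406, 41, 20]);
translate([185, 470, 1249]) cube([406, 41, 20]);
translate([185, 470, 1498]) cube([406, 41, 20]);
translate([185, 470, 1747]) cube([406, 41, 20]);
translate([185, 470, 1996]) cube([406, 41, 20]);


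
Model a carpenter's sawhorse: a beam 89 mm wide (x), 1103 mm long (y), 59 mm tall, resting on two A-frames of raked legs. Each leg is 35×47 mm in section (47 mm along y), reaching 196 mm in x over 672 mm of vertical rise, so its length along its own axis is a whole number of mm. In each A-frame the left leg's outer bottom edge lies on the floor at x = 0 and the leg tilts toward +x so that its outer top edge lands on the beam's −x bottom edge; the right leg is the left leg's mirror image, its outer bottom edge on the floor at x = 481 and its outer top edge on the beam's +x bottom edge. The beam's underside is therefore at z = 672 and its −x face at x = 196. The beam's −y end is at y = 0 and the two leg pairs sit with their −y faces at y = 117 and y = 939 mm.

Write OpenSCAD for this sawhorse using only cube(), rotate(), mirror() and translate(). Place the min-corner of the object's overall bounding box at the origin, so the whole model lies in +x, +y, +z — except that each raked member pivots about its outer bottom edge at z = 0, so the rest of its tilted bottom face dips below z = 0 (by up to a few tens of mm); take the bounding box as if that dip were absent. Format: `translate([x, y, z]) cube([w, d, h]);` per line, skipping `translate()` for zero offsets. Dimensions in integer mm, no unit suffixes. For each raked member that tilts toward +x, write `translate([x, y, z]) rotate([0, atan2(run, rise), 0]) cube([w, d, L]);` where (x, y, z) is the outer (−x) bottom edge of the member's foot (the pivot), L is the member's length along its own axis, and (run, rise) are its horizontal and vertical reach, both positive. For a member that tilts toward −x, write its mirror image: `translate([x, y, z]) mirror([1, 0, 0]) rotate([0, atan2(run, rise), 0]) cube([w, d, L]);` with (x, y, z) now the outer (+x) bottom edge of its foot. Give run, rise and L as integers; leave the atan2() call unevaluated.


translate([196, 0, 672]) cube([89, 1103, 59]);
translate([0, 117, 0]) rotate([0, atan2(196, 672), 0]) cube([35, 47, 700]);
translate([481, 117, 0]) mirror([1, 0, 0]) rotate([0, atan2(196, 672), 0]) cube([35, 47, 700]);
translate([0, 939, 0]) rotate([0, atan2(196, 672), 0]) cube([35, 47, 700]);
translate([481, 939, 0]) mirror([1, 0, 0]) rotate([0, atan2(196, 672), 0]) cube([35, 47, 700]);


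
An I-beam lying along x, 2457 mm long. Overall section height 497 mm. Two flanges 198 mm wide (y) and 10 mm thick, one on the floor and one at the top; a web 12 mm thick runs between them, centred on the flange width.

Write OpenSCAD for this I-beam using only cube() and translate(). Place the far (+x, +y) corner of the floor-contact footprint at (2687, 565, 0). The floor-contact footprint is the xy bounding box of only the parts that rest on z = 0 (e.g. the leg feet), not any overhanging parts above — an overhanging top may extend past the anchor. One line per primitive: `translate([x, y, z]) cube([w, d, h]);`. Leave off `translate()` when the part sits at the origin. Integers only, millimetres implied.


translate([230, 367, 0]) cube([2457, 198, 10]);
translate([230, 460, 10]) cube([2457, 12, 477]);
translate([230, 367, 487]) cube([2457, 198, 10]);


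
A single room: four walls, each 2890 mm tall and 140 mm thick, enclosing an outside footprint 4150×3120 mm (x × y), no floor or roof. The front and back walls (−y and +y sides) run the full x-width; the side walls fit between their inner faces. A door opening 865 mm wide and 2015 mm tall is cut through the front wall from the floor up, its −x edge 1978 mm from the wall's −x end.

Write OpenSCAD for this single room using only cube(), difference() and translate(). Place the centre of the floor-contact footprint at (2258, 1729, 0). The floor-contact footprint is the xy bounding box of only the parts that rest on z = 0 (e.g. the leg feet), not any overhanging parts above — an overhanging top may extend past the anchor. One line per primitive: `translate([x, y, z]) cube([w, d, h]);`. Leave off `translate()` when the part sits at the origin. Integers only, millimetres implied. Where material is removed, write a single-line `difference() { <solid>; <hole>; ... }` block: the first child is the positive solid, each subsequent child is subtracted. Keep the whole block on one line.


difference() { translate([183, 169, 0]) cube([4150, 140, 2890]); translate([2161, 169, 0]) cube([865, 140, 2015]); }
translate([183, 3149, 0]) cube([4150, 140, 2890]);
translate([183, 309, 0]) cube([140, 2840, 2890]);
translate([4193, 309, 0]) cube([140, 2840, 2890]);


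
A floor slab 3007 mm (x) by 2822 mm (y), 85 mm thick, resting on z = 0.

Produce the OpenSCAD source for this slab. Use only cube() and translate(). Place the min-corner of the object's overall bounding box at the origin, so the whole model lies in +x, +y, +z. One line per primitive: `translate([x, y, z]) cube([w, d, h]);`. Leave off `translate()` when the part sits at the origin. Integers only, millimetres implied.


cube([3007, 2822, 85]);


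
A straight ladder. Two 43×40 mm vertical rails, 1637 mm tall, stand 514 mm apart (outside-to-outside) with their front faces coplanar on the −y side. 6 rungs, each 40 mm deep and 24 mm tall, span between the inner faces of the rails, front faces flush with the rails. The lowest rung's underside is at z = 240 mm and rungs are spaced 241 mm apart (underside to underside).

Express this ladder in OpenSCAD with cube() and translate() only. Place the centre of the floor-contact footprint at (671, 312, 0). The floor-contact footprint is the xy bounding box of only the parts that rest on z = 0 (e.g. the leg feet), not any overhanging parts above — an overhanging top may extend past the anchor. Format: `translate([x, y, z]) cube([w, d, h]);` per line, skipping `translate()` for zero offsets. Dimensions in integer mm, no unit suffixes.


// rung span = 514 - 2*43 = 428
// rung[k] z = 240 + k*241
translate([414, 292, 0]) cube([43, 40, 1637]);
translate([885, 292, 0]) cube([43, 40, 1637]);
translate([457, 292, 240]) cube([428, 40, 24]);
translate([457, 292, 481]) cube([428, 40, 24]);
translate([457, 292, 722]) cube([428, 40, 24]);
translate([457, 292, 963]) cube([428, 40, 24]);
translate([457, 292, 1204]) cube([428, 40, 24]);
translate([457, 292, 1445]) cube([428, 40, 24]);


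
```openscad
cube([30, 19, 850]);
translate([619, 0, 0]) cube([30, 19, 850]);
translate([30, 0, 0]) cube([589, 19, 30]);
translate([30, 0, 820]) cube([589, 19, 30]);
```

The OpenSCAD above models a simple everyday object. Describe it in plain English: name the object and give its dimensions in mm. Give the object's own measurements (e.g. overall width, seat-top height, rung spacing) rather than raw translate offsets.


A rectangular picture frame lying in the x–z plane (depth along y). The opening is 589 mm wide (x) by 790 mm tall (z), surrounded by a border 30 mm wide on all four sides. The frame is 19 mm deep and is made of two full-height vertical stiles with two horizontal rails fitted between them.


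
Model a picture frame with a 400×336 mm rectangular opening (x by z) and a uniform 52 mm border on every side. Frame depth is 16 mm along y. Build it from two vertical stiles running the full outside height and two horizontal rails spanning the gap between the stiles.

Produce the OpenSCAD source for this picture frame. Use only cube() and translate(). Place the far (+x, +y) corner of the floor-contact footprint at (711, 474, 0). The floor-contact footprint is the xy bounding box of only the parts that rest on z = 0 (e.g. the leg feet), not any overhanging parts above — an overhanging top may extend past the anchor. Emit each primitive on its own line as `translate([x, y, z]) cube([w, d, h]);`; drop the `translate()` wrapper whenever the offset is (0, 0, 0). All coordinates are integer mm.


translate([207, 458, 0]) cube([52, 16, 440]);
translate([659, 458, 0]) cube([52, 16, 440]);
translate([259, 458, 0]) cube([400, 16, 52]);
translate([259, 458, 388]) cube([400, 16, 52]);


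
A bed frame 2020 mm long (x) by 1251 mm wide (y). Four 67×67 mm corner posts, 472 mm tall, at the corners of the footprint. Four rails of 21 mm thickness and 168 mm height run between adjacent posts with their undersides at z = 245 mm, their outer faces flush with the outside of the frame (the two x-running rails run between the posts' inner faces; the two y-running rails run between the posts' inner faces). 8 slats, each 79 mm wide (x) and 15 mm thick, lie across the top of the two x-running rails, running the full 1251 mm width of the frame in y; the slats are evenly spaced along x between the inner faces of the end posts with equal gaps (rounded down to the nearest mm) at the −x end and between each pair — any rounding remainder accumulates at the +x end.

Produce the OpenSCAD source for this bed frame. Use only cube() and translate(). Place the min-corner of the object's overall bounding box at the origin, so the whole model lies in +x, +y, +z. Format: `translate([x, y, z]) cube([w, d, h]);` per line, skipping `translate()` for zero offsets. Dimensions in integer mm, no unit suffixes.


cube([67, 67, 472]);
translate([0, 1184, 0]) cube([67, 67, 472]);
translate([1953, 0, 0]) cube([67, 67, 472]);
translate([1953, 1184, 0]) cube([67, 67, 472]);
translate([67, 0, 245]) cube([1886, 21, 168]);
translate([67, 1230, 245]) cube([1886, 21, 168]);
translate([0, 67, 245]) cube([21, 1117, 168]);
translate([1999, 67, 245]) cube([21, 1117, 168]);
translate([206, 0, 413]) cube([79, 1251, 15]);
translate([424, 0, 413]) cube([79, 1251, 15]);
translate([642, 0, 413]) cube([79, 1251, 15]);
translate([860, 0, 413]) cube([79, 1251, 15]);
translate([1078, 0, 413]) cube([79, 1251, 15]);
translate([1296, 0, 413]) cube([79, 1251, 15]);
translate([1514, 0, 413]) cube([79, 1251, 15]);
translate([1732, 0, 413]) cube([79, 1251, 15]);


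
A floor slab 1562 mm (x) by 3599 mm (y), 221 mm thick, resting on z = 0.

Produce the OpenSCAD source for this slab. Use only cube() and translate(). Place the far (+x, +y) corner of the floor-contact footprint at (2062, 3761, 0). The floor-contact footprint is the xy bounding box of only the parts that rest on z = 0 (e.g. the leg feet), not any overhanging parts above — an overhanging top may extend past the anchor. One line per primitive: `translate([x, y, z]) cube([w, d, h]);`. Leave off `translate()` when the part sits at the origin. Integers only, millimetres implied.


translate([500, 162, 0]) cube([1562, 3599, 221]);


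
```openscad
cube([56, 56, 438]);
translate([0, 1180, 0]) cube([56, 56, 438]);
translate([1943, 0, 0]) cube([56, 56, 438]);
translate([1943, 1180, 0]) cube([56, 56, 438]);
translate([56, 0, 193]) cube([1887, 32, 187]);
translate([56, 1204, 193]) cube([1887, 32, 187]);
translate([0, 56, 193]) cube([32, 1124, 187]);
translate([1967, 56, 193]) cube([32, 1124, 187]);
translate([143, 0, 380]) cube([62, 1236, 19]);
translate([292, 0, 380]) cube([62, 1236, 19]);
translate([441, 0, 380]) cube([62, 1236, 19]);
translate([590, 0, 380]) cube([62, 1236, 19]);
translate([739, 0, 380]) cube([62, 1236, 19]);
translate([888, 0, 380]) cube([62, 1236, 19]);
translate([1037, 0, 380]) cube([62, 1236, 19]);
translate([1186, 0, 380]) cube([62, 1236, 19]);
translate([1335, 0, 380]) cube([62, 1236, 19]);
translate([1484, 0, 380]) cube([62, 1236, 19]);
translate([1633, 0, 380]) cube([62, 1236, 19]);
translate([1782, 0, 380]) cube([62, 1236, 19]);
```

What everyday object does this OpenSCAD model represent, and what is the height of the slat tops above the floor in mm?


A bed frame. The slat-top height is 399 mm.

Four posts, four rails, and a row of slats — a bed frame. Slats sit on the rails at z = 193 + 187 = 380; with slat thickness 19, the top is 399 mm.


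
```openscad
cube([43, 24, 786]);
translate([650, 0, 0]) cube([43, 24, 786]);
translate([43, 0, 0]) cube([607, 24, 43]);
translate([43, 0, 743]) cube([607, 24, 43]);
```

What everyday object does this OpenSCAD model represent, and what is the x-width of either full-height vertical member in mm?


A picture frame. The border width is 43 mm.

Four thin pieces enclosing a rectangular opening — a picture frame. The two full-height stiles are 786 mm tall; the top rail sits at z = 743 and is 43 mm tall, so the border above the opening is 786 − 743 = 43 mm, matching the stile x-width.


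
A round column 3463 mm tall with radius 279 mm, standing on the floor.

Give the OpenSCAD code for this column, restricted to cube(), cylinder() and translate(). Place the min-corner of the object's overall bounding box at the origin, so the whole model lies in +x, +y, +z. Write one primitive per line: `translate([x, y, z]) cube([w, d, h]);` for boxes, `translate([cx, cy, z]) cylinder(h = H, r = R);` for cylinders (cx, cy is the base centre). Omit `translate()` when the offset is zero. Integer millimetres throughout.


translate([279, 279, 0]) cylinder(h = 3463, r = 279);


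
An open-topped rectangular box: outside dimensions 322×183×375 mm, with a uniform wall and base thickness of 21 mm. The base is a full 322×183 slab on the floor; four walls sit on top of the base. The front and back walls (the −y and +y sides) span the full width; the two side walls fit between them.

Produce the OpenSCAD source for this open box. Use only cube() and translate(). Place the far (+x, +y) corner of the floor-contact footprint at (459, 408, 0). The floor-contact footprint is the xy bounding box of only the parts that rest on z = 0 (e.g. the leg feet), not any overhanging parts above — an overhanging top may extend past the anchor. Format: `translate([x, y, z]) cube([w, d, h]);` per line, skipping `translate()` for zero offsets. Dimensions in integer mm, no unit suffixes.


translate([137, 225, 0]) cube([322, 183, 21]);
translate([137, 225, 21]) cube([322, 21, 354]);
translate([137, 387, 21]) cube([322, 21, 354]);
translate([137, 246, 21]) cube([21, 141, 354]);
translate([438, 246, 21]) cube([21, 141, 354]);


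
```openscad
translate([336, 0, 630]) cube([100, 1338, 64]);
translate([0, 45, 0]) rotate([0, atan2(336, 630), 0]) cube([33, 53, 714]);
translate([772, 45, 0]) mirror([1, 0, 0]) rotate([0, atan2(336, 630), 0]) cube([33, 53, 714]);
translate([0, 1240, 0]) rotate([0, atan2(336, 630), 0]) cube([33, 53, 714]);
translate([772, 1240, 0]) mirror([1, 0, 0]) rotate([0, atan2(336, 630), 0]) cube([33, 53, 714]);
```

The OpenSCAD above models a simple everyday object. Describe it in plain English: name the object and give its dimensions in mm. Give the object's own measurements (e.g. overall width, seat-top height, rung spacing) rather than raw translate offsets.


A sawhorse. A 100×1338×64 mm beam (x, y, z) sits on two A-frame leg pairs. Each pair is two raked legs of 33×53 mm section (53 mm along y) splaying symmetrically in x. Each leg rises 630 mm vertically over 336 mm of horizontal reach and is 714 mm long along its own axis. Every leg's outer bottom edge rests on the floor and its outer top edge meets a bottom edge of the beam — the left legs (tilting toward +x) meet the beam's −x bottom edge, the right legs (their mirror images, tilting toward −x) meet its +x bottom edge — so the leg tops tuck under the beam, the beam's underside is 630 mm above the floor, and the feet are 772 mm apart outside-to-outside with the beam centred between them. The two leg pairs are set in 45 mm from either end of the beam.


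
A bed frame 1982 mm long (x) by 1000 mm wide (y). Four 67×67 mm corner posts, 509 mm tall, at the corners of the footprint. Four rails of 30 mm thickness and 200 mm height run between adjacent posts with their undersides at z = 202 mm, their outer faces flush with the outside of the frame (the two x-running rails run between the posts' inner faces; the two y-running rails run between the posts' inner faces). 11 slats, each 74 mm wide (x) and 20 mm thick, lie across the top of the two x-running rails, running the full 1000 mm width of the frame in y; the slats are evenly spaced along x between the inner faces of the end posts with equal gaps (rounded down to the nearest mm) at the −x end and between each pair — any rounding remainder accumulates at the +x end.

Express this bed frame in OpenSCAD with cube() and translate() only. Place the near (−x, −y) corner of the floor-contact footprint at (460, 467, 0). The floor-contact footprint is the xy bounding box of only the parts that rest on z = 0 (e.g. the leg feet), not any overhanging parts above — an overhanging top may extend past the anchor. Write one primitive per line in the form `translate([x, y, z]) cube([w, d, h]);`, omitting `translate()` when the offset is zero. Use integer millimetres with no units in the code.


translate([460, 467, 0]) cube([67, 67, 509]);
translate([460, 1400, 0]) cube([67, 67, 509]);
translate([2375, 467, 0]) cube([67, 67, 509]);
translate([2375, 1400, 0]) cube([67, 67, 509]);
translate([527, 467, 202]) cube([1848, 30, 200]);
translate([527, 1437, 202]) cube([1848, 30, 200]);
translate([460, 534, 202]) cube([30, 866, 200]);
translate([2412, 534, 202]) cube([30, 866, 200]);
translate([613, 467, 402]) cube([74, 1000, 20]);
translate([773, 467, 402]) cube([74, 1000, 20]);
translate([933, 467, 402]) cube([74, 1000, 20]);
translate([1093, 467, 402]) cube([74, 1000, 20]);
translate([1253, 467, 402]) cube([74, 1000, 20]);
translate([1413, 467, 402]) cube([74, 1000, 20]);
translate([1573, 467, 402]) cube([74, 1000, 20]);
translate([1733, 467, 402]) cube([74, 1000, 20]);
translate([1893, 467, 402]) cube([74, 1000, 20]);
translate([2053, 467, 402]) cube([74, 1000, 20]);
translate([2213, 467, 402]) cube([74, 1000, 20]);


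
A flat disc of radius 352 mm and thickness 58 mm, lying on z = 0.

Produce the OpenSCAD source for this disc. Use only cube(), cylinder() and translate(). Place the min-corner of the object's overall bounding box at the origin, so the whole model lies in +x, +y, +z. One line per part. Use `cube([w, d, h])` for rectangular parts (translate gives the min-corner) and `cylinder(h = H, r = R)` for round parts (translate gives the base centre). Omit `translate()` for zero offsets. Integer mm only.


translate([352, 352, 0]) cylinder(h = 58, r = 352);


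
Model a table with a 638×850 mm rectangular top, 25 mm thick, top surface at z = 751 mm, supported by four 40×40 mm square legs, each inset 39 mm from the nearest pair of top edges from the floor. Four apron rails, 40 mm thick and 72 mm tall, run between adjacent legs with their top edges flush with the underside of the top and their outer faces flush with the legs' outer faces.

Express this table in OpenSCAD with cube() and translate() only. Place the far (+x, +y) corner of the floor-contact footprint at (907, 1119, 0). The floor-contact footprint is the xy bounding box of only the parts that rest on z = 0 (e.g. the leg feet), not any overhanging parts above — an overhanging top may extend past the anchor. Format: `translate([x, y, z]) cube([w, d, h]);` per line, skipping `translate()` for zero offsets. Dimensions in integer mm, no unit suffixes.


translate([308, 308, 726]) cube([638, 850, 25]);
translate([347, 347, 0]) cube([40, 40, 726]);
translate([867, 347, 0]) cube([40, 40, 726]);
translate([347, 1079, 0]) cube([40, 40, 726]);
translate([867, 1079, 0]) cube([40, 40, 726]);
translate([387, 347, 654]) cube([480, 40, 72]);
translate([387, 1079, 654]) cube([480, 40, 72]);
translate([347, 387, 654]) cube([40, 692, 72]);
translate([867, 387, 654]) cube([40, 692, 72]);


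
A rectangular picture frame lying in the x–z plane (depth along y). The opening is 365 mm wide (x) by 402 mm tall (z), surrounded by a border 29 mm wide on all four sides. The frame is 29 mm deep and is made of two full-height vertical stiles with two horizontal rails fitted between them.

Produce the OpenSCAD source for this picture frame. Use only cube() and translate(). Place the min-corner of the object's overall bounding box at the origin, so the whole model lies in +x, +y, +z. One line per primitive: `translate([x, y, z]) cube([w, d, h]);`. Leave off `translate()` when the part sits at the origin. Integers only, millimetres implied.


cube([29, 29, 460]);
translate([394, 0, 0]) cube([29, 29, 460]);
translate([29, 0, 0]) cube([365, 29, 29]);
translate([29, 0, 431]) cube([365, 29, 29]);


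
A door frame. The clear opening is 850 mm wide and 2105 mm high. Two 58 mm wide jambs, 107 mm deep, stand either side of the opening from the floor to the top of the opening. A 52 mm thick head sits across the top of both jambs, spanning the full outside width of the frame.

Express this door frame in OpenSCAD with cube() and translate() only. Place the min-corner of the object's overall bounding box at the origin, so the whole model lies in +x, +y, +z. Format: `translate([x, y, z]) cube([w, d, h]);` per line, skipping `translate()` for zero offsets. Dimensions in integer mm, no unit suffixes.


cube([58, 107, 2105]);
translate([908, 0, 0]) cube([58, 107, 2105]);
translate([0, 0, 2105]) cube([966, 107, 52]);


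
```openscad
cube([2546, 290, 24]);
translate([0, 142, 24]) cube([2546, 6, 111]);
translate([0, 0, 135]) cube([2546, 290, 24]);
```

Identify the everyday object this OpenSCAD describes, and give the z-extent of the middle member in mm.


An I-beam. The web height is 111 mm.

Two wide flanges with a thin centred web — an I-beam. Overall 159 mm minus two 24 mm flanges gives a web of 159 − 2·24 = 111 mm.


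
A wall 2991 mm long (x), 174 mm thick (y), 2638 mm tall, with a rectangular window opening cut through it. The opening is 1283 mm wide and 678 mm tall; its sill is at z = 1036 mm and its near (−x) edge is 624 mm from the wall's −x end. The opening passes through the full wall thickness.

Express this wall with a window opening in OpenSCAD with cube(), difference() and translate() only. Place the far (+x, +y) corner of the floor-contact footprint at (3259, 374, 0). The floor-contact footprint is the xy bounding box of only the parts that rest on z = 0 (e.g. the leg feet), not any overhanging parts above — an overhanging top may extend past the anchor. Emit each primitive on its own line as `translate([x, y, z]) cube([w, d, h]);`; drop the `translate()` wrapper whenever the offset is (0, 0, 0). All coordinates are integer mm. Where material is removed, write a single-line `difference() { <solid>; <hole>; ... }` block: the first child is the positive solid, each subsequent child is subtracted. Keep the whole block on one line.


difference() { translate([268, 200, 0]) cube([2991, 174, 2638]); translate([892, 200, 1036]) cube([1283, 174, 678]); }


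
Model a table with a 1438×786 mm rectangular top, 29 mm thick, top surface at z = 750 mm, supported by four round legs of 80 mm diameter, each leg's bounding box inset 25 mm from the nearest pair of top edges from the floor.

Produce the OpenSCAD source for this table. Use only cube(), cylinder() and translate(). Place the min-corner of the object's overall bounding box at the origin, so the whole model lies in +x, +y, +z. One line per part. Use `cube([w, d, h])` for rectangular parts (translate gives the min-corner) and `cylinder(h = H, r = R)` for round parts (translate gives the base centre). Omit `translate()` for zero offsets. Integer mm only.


translate([0, 0, 721]) cube([1438, 786, 29]);
translate([65, 65, 0]) cylinder(h = 721, r = 40);
translate([1373, 65, 0]) cylinder(h = 721, r = 40);
translate([65, 721, 0]) cylinder(h = 721, r = 40);
translate([1373, 721, 0]) cylinder(h = 721, r = 40);


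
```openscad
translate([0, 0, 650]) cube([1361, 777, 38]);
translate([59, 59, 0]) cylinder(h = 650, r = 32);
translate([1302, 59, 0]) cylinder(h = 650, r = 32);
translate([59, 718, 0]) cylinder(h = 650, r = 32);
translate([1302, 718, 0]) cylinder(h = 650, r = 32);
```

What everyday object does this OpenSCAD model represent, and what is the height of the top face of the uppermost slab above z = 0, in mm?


A table. The table height is 688 mm.

A 1361×777×38 slab sits at z = 650 on four Ø64 mm round legs — a table. The top surface is at 650 + 38 = 688 mm.


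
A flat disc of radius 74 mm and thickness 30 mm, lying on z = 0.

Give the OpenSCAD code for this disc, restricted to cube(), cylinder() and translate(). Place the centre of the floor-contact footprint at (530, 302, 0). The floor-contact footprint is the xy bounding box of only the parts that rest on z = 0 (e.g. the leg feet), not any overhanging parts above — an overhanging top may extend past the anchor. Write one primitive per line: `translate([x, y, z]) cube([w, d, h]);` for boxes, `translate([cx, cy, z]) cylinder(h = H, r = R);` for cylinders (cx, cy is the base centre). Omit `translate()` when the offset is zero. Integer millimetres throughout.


translate([530, 302, 0]) cylinder(h = 30, r = 74);


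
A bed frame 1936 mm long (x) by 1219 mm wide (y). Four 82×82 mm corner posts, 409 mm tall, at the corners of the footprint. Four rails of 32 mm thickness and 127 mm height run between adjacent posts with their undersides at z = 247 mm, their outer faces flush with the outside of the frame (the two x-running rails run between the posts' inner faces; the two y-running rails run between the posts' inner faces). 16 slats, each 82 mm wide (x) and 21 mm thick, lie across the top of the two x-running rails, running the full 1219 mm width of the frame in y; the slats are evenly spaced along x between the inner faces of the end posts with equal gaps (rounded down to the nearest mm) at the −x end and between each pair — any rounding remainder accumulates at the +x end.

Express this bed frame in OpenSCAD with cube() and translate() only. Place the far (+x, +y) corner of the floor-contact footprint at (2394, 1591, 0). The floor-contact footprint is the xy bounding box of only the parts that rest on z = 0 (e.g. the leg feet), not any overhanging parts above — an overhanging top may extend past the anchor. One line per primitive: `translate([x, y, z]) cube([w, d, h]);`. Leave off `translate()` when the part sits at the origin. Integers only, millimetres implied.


// slat z = rail_z + rail_h = 247 + 127 = 374
// slat gap = ⌊(1772 − 16·82) / 17⌋ = 27
translate([458, 372, 0]) cube([82, 82, 409]);
translate([458, 1509, 0]) cube([82, 82, 409]);
translate([2312, 372, 0]) cube([82, 82, 409]);
translate([2312, 1509, 0]) cube([82, 82, 409]);
translate([540, 372, 247]) cube([1772, 32, 127]);
translate([540, 1559, 247]) cube([1772, 32, 127]);
translate([458, 454, 247]) cube([32, 1055, 127]);
translate([2362, 454, 247]) cube([32, 1055, 127]);
translate([567, 372, 374]) cube([82, 1219, 21]);
translate([676, 372, 374]) cube([82, 1219, 21]);
translate([785, 372, 374]) cube([82, 1219, 21]);
translate([894, 372, 374]) cube([82, 1219, 21]);
translate([1003, 372, 374]) cube([82, 1219, 21]);
translate([1112, 372, 374]) cube([82, 1219, 21]);
translate([1221, 372, 374]) cube([82, 1219, 21]);
translate([1330, 372, 374]) cube([82, 1219, 21]);
translate([1439, 372, 374]) cube([82, 1219, 21]);
translate([1548, 372, 374]) cube([82, 1219, 21]);
translate([1657, 372, 374]) cube([82, 1219, 21]);
translate([1766, 372, 374]) cube([82, 1219, 21]);
translate([1875, 372, 374]) cube([82, 1219, 21]);
translate([1984, 372, 374]) cube([82, 1219, 21]);
translate([2093, 372, 374]) cube([82, 1219, 21]);
translate([2202, 372, 374]) cube([82, 1219, 21]);


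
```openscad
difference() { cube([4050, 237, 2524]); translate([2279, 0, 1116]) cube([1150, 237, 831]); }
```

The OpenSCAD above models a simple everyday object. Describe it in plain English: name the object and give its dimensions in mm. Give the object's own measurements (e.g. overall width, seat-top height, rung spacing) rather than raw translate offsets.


A wall 4050 mm long (x), 237 mm thick (y), 2524 mm tall, with a rectangular window opening cut through it. The opening is 1150 mm wide and 831 mm tall; its sill is at z = 1116 mm and its near (−x) edge is 2279 mm from the wall's −x end. The opening passes through the full wall thickness.


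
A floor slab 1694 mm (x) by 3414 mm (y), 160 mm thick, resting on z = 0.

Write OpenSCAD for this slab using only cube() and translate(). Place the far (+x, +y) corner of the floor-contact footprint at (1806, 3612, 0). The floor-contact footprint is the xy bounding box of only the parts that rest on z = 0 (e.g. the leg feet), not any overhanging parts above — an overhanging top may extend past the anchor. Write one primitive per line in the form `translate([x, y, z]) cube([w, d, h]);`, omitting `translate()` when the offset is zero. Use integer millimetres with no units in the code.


translate([112, 198, 0]) cube([1694, 3414, 160]);


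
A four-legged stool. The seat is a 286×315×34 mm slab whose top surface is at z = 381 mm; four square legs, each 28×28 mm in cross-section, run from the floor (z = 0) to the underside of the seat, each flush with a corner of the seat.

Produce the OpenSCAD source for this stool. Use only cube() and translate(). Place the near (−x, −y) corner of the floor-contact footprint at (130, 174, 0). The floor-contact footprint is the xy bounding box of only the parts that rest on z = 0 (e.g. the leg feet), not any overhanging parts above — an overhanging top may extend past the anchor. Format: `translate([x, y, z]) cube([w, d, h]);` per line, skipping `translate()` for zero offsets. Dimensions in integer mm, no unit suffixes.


translate([130, 174, 347]) cube([286, 315, 34]);
translate([130, 174, 0]) cube([28, 28, 347]);
translate([388, 174, 0]) cube([28, 28, 347]);
translate([130, 461, 0]) cube([28, 28, 347]);
translate([388, 461, 0]) cube([28, 28, 347]);


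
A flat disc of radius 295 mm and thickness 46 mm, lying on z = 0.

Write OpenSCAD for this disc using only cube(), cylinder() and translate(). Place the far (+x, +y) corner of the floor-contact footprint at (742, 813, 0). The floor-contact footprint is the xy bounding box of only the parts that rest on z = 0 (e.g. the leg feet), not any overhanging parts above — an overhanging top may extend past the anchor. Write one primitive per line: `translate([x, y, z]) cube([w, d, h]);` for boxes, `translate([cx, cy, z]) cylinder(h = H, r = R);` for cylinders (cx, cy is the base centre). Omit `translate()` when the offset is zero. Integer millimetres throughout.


translate([447, 518, 0]) cylinder(h = 46, r = 295);


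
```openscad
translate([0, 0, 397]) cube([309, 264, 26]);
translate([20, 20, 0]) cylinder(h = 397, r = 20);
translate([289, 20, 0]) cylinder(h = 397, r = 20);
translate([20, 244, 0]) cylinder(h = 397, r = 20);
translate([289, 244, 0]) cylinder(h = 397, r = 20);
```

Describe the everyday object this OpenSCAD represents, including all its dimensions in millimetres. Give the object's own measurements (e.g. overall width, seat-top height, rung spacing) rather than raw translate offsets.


A four-legged stool. The seat is a 309×264×26 mm slab whose top surface is at z = 423 mm; four round legs, each 40 mm in diameter, run from the floor (z = 0) to the underside of the seat, each leg's axis is inset half a diameter from the nearest pair of seat edges (so the leg's bounding box is flush with the corner).


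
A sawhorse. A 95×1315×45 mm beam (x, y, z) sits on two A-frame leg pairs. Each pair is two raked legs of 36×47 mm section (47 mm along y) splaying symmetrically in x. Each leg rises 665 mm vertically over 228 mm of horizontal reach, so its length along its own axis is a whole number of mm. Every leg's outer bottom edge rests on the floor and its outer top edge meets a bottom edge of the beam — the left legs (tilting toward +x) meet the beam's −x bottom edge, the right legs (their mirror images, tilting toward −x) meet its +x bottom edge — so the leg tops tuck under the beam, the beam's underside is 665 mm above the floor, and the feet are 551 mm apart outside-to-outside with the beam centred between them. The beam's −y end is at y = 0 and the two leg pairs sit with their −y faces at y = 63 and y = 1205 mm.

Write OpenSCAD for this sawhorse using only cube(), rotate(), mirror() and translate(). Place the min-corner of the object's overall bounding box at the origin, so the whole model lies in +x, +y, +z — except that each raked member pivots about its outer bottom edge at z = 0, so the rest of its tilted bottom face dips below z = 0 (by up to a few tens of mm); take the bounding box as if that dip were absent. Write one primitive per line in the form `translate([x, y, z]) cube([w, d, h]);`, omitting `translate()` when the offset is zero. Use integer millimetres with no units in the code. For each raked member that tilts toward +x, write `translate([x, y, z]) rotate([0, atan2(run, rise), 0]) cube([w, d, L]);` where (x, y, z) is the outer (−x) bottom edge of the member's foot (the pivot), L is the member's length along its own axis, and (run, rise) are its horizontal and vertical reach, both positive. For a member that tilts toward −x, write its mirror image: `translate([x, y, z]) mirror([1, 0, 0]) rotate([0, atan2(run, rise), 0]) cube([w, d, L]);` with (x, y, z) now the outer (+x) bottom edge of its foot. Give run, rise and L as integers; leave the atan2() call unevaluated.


// leg length = √(228² + 665²) = 703
// right-leg outer foot x = 2·228 + 95 = 551
// beam min-corner = (228, 0, 665)
translate([228, 0, 665]) cube([95, 1315, 45]);
translate([0, 63, 0]) rotate([0, atan2(228, 665), 0]) cube([36, 47, 703]);
translate([551, 63, 0]) mirror([1, 0, 0]) rotate([0, atan2(228, 665), 0]) cube([36, 47, 703]);
translate([0, 1205, 0]) rotate([0, atan2(228, 665), 0]) cube([36, 47, 703]);
translate([551, 1205, 0]) mirror([1, 0, 0]) rotate([0, atan2(228, 665), 0]) cube([36, 47, 703]);


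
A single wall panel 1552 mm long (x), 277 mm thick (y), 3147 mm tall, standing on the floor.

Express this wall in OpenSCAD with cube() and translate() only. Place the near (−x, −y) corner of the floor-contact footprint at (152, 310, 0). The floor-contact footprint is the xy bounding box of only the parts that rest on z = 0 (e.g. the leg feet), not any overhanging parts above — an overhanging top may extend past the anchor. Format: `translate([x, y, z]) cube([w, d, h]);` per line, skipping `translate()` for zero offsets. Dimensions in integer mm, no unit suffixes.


translate([152, 310, 0]) cube([1552, 277, 3147]);


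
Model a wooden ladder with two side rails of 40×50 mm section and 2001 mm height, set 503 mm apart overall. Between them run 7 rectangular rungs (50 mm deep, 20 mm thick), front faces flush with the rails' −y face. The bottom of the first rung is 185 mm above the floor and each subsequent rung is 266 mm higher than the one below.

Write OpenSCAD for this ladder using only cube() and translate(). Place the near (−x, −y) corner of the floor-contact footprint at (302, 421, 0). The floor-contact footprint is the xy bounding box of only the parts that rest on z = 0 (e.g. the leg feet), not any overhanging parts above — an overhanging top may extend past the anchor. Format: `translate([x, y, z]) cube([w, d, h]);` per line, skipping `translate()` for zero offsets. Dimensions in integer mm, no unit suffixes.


translate([302, 421, 0]) cube([40, 50, 2001]);
translate([765, 421, 0]) cube([40, 50, 2001]);
translate([342, 421, 185]) cube([423, 50, 20]);
translate([342, 421, 451]) cube([423, 50, 20]);
translate([342, 421, 717]) cube([423, 50, 20]);
translate([342, 421, 983]) cube([423, 50, 20]);
translate([342, 421, 1249]) cube([423, 50, 20]);
translate([342, 421, 1515]) cube([423, 50, 20]);
translate([342, 421, 1781]) cube([423, 50, 20]);


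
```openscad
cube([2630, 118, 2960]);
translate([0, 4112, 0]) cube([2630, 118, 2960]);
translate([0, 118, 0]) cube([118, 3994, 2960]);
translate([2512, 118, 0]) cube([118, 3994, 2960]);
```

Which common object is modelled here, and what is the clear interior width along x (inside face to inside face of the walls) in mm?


A house (or room) frame. The interior width is 2394 mm.

Four 2960 mm walls enclosing a rectangle with no floor or roof — a room or house frame. Outside width is 2630 mm and wall thickness is 118 mm, so the interior width is 2630 − 2 × 118 = 2394 mm.


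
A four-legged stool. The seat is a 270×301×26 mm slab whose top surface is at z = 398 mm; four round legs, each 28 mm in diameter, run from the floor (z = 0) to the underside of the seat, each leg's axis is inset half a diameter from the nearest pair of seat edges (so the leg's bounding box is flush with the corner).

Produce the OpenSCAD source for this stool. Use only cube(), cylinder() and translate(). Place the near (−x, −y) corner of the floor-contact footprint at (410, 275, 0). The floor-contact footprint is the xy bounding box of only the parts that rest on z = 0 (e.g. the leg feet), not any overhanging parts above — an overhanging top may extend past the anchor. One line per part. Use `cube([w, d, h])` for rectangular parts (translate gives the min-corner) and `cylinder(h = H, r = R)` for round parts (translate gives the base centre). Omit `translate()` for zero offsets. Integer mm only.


translate([410, 275, 372]) cube([270, 301, 26]);
translate([424, 289, 0]) cylinder(h = 372, r = 14);
translate([666, 289, 0]) cylinder(h = 372, r = 14);
translate([424, 562, 0]) cylinder(h = 372, r = 14);
translate([666, 562, 0]) cylinder(h = 372, r = 14);
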